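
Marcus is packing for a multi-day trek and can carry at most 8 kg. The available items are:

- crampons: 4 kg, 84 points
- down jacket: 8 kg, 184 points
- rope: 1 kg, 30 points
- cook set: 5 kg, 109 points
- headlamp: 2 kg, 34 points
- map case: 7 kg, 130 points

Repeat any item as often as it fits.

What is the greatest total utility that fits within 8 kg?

240

The ratio ordering already packs tightly: 8×rope, 8 kg, 240.
Nothing else within 8 kg beats 240.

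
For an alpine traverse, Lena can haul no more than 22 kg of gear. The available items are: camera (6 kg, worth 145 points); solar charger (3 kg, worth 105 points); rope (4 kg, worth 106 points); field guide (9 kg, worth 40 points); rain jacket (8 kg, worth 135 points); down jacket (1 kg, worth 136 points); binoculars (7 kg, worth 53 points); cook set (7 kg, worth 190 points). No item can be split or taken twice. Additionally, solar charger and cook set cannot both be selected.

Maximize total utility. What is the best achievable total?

Best packing: camera + solar charger + rope + rain jacket + down jacket — 22 kg, 627 total.
Every other selection either busts 22 kg or breaks a pairing rule or fails to beat 627.

627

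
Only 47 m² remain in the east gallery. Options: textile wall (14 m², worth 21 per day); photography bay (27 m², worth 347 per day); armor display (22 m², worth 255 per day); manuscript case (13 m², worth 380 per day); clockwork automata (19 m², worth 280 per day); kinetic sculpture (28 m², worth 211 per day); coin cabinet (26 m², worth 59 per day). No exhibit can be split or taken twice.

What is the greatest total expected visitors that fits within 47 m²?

727

By expected visitors per m²: manuscript case 29.23, clockwork automata 14.74, photography bay 12.85 lead.
The ratio heuristic lands on textile wall + manuscript case + clockwork automata (681) but leaves 1 m² idle.
Replace textile wall and clockwork automata with photography bay: the trade gains 46 net, giving 727 at 40 m².
No other feasible combination exceeds 727.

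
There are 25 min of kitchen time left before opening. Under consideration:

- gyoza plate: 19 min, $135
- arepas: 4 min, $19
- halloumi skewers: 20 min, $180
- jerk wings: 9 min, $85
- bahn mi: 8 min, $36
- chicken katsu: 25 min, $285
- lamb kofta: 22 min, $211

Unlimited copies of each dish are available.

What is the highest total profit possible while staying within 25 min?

285

Chicken katsu uses 25 of the 25 min and totals 285.
No other feasible combination exceeds 285.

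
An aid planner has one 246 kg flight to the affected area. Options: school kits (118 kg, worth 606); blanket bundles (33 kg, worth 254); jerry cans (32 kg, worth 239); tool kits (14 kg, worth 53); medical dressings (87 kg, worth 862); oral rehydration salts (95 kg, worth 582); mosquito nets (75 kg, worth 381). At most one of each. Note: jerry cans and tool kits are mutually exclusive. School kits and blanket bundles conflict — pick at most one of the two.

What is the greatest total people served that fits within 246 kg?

1751

By people served per kg: medical dressings 9.91, blanket bundles 7.70, jerry cans 7.47 lead.
Blanket bundles + tool kits + medical dressings + oral rehydration salts uses 229 of the 246 kg and totals 1751.
That's the maximum — no feasible swap from here does better than 1751.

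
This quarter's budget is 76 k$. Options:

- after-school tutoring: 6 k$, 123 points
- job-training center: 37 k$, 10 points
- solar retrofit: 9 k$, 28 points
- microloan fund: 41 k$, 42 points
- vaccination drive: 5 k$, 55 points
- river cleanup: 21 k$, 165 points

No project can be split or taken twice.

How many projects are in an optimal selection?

Optimal total is 385.
after-school tutoring + microloan fund + vaccination drive + river cleanup hits 385 at 73 k$.
All optima have 4 projects.

4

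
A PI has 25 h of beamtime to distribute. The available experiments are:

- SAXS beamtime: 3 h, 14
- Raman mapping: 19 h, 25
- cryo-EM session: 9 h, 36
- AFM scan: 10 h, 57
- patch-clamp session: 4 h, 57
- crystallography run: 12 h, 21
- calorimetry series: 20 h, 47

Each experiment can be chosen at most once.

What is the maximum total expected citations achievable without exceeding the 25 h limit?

150

Greedy by ratio would take SAXS beamtime + AFM scan + patch-clamp session: 17 h used, total 128.
Dropping SAXS beamtime frees 3 h; slotting in cryo-EM session (9 h) lifts the total to 150 at 23 h.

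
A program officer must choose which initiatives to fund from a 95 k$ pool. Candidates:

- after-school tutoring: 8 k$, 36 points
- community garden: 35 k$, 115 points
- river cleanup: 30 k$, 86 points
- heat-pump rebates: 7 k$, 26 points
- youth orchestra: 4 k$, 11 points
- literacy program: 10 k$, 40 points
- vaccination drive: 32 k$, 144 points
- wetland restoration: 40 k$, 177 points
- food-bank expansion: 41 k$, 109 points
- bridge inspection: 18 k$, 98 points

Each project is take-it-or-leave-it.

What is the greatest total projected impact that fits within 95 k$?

Filling by ratio: after-school tutoring + heat-pump rebates + youth orchestra + literacy program + vaccination drive + bridge inspection for 355, with 16 k$ left unused.
Replace after-school tutoring and heat-pump rebates and literacy program with wetland restoration: the trade gains 75 net, giving 430 at 94 k$.
Next best is vaccination drive + wetland restoration + bridge inspection at 419 (90 k$) — short by 11.

430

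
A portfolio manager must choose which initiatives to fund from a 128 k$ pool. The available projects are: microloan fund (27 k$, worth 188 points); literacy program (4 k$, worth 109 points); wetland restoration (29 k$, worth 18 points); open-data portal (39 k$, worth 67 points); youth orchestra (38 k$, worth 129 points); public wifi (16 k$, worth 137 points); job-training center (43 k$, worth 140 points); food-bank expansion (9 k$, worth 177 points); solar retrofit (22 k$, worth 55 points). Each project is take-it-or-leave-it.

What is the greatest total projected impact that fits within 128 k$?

806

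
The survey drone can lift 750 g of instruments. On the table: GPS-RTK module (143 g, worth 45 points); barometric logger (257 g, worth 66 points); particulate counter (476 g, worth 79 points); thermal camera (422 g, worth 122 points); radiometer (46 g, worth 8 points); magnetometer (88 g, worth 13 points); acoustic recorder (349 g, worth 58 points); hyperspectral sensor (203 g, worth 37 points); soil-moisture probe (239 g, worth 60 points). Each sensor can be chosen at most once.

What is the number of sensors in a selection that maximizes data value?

3

Best achievable data value is 196.
For example barometric logger + thermal camera + radiometer achieves it, using 725 g.
Any selection reaching 196 contains exactly 3 sensors.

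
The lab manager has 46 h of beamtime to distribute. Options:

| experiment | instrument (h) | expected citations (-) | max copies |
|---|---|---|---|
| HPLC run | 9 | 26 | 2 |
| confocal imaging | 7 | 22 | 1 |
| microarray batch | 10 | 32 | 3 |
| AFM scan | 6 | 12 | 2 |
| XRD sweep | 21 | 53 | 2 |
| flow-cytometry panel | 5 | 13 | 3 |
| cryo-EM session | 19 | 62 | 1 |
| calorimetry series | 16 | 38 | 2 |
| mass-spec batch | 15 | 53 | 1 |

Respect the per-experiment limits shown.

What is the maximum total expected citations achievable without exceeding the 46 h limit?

150

Taking the top-ratio experiments first gives microarray batch + cryo-EM session + mass-spec batch for 147 (44 h).
Dropping microarray batch frees 10 h; slotting in confocal imaging + flow-cytometry panel (12 h) lifts the total to 150 at 46 h.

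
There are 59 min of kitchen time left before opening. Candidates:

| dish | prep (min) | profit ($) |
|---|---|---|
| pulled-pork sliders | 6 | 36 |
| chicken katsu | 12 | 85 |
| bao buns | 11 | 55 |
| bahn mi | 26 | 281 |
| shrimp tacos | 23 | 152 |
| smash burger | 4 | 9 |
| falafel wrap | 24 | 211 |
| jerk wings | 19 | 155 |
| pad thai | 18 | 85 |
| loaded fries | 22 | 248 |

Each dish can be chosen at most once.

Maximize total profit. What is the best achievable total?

584

Taking the top-ratio dishes first gives pulled-pork sliders + bahn mi + smash burger + loaded fries for 574 (58 min).
Dropping pulled-pork sliders and smash burger frees 10 min; slotting in bao buns (11 min) lifts the total to 584 at 59 min.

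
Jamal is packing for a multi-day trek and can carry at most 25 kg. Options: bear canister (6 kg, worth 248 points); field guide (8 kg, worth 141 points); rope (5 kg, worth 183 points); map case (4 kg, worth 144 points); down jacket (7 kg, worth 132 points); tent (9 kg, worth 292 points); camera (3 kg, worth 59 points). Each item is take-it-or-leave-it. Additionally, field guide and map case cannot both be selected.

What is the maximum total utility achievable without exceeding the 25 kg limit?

867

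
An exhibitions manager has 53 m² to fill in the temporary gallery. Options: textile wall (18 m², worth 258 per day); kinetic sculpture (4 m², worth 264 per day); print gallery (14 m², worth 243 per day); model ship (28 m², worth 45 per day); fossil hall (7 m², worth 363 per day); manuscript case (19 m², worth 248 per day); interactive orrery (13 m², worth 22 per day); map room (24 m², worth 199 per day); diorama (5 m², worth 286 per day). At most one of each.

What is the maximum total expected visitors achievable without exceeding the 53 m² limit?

1419

A density-first pass picks textile wall + kinetic sculpture + print gallery + fossil hall + diorama — 1414 at 48 m².
The 14 m² tied up in print gallery is better spent on manuscript case — total rises to 1419 (53 m²).
Runner-up textile wall + kinetic sculpture + print gallery + fossil hall + diorama tops out at 1414.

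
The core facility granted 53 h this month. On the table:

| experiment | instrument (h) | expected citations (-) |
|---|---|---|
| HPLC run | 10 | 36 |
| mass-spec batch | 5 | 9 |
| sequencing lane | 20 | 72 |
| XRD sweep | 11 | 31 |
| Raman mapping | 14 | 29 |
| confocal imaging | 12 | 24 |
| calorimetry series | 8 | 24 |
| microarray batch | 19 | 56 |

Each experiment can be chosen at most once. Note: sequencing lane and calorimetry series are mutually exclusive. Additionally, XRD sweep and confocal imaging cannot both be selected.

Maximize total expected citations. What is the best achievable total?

164

Taking HPLC run + sequencing lane + microarray batch: 49 h used, 164 in expected citations.
Nothing else feasible within 53 h beats 164.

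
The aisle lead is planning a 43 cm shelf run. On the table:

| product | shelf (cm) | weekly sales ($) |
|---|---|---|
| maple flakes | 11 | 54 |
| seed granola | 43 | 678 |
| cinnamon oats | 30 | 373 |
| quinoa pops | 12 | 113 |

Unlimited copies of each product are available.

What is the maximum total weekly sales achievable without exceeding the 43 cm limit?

678

The ratio ordering already packs tightly: seed granola, 43 cm, 678.
Every other selection either busts 43 cm or fails to beat 678.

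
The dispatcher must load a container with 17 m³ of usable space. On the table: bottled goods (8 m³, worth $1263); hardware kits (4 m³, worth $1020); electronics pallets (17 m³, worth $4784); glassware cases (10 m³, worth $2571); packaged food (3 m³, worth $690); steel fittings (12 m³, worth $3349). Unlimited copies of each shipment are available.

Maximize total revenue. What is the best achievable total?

4784

The ratio ordering already packs tightly: electronics pallets, 17 m³, 4784.
That's the maximum — no swap from here does better than 4784.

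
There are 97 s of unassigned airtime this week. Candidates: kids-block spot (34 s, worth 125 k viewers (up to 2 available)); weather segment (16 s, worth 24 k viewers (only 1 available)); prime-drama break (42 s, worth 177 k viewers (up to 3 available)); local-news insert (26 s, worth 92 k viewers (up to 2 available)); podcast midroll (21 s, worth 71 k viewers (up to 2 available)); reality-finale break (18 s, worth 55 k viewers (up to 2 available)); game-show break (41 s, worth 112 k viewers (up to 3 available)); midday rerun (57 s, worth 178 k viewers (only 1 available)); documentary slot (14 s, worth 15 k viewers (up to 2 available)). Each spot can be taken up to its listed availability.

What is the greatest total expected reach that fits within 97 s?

By expected reach per s: prime-drama break 4.21, kids-block spot 3.68, local-news insert 3.54, podcast midroll 3.38 lead.
The ratio heuristic lands on 2×prime-drama break (354) but leaves 13 s idle.
Dropping prime-drama break frees 42 s; slotting in kids-block spot + podcast midroll (55 s) lifts the total to 373 at 97 s.

373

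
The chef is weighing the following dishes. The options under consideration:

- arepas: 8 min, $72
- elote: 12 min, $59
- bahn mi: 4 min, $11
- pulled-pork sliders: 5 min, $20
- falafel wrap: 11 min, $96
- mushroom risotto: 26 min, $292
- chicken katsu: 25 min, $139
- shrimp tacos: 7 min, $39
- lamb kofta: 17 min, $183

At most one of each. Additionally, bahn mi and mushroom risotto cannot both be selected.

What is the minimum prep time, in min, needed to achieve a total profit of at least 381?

Look for the lowest-prep combination reaching 381.
falafel wrap + mushroom risotto reaches 388 using 37 min.
Any bundle with less than 37 min falls short of 381.

37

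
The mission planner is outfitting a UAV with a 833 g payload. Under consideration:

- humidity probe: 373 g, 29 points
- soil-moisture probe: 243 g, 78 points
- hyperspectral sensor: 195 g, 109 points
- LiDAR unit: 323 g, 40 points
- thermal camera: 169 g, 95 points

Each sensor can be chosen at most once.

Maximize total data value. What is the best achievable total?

The ratio ordering already packs tightly: soil-moisture probe + hyperspectral sensor + thermal camera, 607 g, 282.

282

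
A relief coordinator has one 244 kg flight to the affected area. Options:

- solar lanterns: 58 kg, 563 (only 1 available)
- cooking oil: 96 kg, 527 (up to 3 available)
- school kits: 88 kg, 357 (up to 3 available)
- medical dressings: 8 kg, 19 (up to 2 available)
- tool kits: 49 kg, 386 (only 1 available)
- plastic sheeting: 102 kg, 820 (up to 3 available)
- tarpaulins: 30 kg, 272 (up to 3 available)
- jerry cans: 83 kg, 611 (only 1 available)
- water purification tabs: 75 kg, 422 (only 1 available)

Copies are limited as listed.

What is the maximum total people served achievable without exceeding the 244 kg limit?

2041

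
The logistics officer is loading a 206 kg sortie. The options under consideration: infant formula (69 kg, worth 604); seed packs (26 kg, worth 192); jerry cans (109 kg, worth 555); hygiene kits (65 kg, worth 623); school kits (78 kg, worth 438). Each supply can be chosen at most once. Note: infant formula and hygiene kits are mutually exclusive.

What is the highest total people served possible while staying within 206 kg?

1370

By people served per kg: hygiene kits 9.58, infant formula 8.75, seed packs 7.38 lead.
Seed packs + jerry cans + hygiene kits uses 200 of the 206 kg and totals 1370.
Runner-up infant formula + seed packs + jerry cans tops out at 1351.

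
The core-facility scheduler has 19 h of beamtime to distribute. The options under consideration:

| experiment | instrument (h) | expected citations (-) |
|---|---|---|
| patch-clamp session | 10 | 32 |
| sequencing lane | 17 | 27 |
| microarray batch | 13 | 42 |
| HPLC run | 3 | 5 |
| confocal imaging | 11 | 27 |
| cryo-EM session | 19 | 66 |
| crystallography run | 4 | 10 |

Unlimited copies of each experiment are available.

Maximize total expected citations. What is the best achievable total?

Ranking by ratio (expected citations/h): cryo-EM session 3.47, microarray batch 3.23, patch-clamp session 3.20, crystallography run 2.50.
Best packing: cryo-EM session — 19 h, 66 total.

66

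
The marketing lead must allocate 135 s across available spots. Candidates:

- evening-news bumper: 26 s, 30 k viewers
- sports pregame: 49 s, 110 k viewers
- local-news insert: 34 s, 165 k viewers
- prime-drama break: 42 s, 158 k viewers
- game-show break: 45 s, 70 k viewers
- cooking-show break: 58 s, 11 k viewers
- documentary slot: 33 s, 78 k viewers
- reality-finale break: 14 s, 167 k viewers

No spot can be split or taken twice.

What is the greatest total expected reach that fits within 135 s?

568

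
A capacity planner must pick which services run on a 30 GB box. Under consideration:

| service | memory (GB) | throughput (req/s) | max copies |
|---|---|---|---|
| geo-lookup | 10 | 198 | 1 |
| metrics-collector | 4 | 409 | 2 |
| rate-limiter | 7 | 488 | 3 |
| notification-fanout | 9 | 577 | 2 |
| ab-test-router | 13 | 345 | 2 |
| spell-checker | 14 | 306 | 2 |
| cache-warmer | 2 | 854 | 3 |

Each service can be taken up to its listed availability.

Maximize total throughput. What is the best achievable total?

4445

Filling by ratio: 2×metrics-collector + 2×rate-limiter + 3×cache-warmer for 4356, with 2 GB left unused.
Dropping rate-limiter frees 7 GB; slotting in notification-fanout (9 GB) lifts the total to 4445 at 30 GB.
No other feasible combination exceeds 4445.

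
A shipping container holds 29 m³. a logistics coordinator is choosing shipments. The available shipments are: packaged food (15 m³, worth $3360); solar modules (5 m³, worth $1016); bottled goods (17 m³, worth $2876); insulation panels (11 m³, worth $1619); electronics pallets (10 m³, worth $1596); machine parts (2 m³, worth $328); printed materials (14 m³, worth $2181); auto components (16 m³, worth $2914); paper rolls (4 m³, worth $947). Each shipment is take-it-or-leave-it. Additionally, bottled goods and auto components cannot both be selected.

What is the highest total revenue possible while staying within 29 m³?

Filling by ratio: packaged food + solar modules + machine parts + paper rolls for 5651, with 3 m³ left unused.
Replace solar modules and machine parts with electronics pallets: the trade gains 252 net, giving 5903 at 29 m³.
Nothing else feasible within 29 m³ beats 5903.

5903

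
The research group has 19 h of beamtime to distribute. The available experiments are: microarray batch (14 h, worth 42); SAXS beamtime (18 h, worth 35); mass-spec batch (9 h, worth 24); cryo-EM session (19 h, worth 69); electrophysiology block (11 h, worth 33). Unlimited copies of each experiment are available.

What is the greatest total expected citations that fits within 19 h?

69

Ranking by ratio (expected citations/h): cryo-EM session 3.63, microarray batch 3.00, electrophysiology block 3.00.
The ratio ordering already packs tightly: cryo-EM session, 19 h, 69.
No other feasible combination exceeds 69.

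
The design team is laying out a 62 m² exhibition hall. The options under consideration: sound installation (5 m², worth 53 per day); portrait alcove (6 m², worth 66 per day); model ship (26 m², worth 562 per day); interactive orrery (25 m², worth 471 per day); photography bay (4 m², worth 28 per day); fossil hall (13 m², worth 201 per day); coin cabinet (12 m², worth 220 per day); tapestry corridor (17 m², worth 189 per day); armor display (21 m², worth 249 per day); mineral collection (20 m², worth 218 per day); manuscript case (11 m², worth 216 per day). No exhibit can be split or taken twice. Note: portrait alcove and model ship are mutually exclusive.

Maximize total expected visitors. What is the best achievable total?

1249

Best packing: model ship + interactive orrery + manuscript case — 62 m², 1249 total.
The closest alternative, model ship + fossil hall + coin cabinet + manuscript case, reaches only 1199.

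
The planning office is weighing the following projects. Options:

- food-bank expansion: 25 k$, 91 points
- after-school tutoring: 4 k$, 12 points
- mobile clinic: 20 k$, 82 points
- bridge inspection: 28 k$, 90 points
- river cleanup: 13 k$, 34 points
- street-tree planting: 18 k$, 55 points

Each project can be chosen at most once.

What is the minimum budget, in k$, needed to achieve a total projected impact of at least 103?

29

Look for the lowest-budget combination reaching 103.
food-bank expansion + after-school tutoring reaches 103 using 29 k$.
Any bundle with less than 29 k$ falls short of 103.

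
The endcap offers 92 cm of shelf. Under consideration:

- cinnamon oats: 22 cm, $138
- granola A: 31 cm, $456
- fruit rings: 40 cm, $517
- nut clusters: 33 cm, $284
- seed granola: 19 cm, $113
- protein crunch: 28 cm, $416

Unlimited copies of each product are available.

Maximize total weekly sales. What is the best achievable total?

1328

Taking the top-ratio products first gives 3×protein crunch for 1248 (84 cm).
The 56 cm tied up in 2×protein crunch is better spent on 2×granola A — total rises to 1328 (90 cm).
No other feasible combination exceeds 1328.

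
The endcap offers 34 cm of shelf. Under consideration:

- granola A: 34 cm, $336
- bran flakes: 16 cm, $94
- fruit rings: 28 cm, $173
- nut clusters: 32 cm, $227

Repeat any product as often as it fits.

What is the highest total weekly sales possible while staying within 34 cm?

336

The ratio ordering already packs tightly: granola A, 34 cm, 336.
No other feasible combination exceeds 336.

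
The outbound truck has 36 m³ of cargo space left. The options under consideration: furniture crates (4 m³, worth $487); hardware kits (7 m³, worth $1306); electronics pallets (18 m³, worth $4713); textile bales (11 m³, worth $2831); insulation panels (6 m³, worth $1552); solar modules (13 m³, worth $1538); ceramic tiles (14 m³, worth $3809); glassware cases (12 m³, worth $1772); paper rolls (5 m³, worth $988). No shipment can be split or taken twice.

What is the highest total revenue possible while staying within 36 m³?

Ranking by ratio (revenue/m³): ceramic tiles 272.07, electronics pallets 261.83, insulation panels 258.67.
Greedy by ratio would take furniture crates + electronics pallets + ceramic tiles: 36 m³ used, total 9009.
A better packing is textile bales + insulation panels + ceramic tiles + paper rolls: 36 m³, total 9180.
That's the maximum — no swap from here does better than 9180.

9180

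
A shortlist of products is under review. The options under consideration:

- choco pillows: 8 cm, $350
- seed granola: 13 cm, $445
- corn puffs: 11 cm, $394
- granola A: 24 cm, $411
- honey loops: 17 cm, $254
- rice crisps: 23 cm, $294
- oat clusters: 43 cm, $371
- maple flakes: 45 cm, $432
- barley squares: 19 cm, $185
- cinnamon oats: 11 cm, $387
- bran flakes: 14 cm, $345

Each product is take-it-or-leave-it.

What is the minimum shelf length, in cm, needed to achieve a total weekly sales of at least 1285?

43

Need the lightest bundle worth ≥ 1285.
choco pillows + seed granola + corn puffs + cinnamon oats reaches 1576 using 43 cm.
Below 43 cm the best achievable stays under 1285.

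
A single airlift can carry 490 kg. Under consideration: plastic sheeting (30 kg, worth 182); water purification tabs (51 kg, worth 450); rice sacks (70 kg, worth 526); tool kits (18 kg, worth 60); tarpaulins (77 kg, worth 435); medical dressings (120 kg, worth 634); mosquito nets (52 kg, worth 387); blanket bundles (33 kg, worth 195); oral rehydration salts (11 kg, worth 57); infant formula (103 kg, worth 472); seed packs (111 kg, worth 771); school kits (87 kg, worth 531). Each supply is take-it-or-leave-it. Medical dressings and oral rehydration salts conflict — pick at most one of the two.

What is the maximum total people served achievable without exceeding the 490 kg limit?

3339

A density-first pass picks plastic sheeting + water purification tabs + rice sacks + tool kits + mosquito nets + blanket bundles + oral rehydration salts + seed packs + school kits — 3159 at 463 kg.
Dropping tool kits and blanket bundles frees 51 kg; slotting in tarpaulins (77 kg) lifts the total to 3339 at 489 kg.
Runner-up water purification tabs + rice sacks + tarpaulins + mosquito nets + blanket bundles + seed packs + school kits tops out at 3295.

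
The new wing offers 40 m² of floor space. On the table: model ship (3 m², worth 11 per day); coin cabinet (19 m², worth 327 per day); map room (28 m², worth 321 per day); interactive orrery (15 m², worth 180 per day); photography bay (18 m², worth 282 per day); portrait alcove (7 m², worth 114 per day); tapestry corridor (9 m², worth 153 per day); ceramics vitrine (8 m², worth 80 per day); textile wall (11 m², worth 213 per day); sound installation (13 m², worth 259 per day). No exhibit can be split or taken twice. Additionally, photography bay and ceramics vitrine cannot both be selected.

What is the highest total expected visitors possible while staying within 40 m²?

The ratio ordering already packs tightly: portrait alcove + tapestry corridor + textile wall + sound installation, 40 m², 739.
No other feasible combination exceeds 739.

739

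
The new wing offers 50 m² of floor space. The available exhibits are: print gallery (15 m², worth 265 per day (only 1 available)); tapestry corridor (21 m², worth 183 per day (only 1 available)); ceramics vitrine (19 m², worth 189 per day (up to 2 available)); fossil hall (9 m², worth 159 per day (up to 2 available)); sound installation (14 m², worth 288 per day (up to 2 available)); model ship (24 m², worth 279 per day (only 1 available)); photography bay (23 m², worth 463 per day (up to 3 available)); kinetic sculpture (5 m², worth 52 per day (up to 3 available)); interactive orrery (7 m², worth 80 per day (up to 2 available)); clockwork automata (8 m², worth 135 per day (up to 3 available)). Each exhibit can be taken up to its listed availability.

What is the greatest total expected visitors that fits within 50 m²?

A density-first pass picks print gallery + 2×sound installation + interactive orrery — 921 at 50 m².
Reworking the packing: sound installation + photography bay + kinetic sculpture + clockwork automata uses 50 m² and improves the total to 938.
That's the maximum — no swap from here does better than 938.

938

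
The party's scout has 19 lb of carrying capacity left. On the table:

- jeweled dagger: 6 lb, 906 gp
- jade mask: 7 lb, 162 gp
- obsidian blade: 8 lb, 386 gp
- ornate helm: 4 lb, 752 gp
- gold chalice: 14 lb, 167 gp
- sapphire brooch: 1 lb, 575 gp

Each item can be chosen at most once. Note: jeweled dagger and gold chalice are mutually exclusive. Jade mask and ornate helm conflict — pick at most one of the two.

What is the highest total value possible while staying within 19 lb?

2619

Taking jeweled dagger + obsidian blade + ornate helm + sapphire brooch: 19 lb used, 2619 in value.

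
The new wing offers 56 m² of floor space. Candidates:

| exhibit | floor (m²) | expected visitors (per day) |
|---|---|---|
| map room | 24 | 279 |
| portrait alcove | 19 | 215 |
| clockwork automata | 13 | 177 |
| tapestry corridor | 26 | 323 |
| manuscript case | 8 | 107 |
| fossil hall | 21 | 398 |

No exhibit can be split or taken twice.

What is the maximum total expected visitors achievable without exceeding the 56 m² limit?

Ranking by ratio (expected visitors/m²): fossil hall 18.95, clockwork automata 13.62, manuscript case 13.38, tapestry corridor 12.42.
A density-first pass picks clockwork automata + manuscript case + fossil hall — 682 at 42 m².
The 13 m² tied up in clockwork automata is better spent on tapestry corridor — total rises to 828 (55 m²).

828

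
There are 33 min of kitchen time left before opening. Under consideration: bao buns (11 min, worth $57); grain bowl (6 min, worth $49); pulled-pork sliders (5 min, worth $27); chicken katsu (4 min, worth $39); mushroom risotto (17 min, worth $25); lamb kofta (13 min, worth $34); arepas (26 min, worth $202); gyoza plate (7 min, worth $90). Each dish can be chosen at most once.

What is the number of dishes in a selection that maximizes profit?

Best achievable profit is 292.
For example arepas + gyoza plate achieves it, using 33 min.
Any selection reaching 292 contains exactly 2 dishes.

2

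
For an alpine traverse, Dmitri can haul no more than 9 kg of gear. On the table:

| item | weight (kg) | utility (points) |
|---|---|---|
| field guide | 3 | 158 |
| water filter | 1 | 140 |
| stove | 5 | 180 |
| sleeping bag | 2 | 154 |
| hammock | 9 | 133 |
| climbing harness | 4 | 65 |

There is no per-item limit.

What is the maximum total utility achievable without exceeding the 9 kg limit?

1260

Taking 9×water filter: 9 kg used, 1260 in utility.
That's the maximum — no swap from here does better than 1260.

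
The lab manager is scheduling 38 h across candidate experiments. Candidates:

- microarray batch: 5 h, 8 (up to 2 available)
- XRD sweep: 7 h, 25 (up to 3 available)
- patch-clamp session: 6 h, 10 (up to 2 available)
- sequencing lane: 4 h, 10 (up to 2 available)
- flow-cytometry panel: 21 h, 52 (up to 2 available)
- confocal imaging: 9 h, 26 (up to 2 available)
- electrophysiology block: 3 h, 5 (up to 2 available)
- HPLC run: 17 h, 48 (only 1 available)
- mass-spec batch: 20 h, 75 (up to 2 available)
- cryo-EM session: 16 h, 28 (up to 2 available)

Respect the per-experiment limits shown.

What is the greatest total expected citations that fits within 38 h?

Ranking by ratio (expected citations/h): mass-spec batch 3.75, XRD sweep 3.57, confocal imaging 2.89.
2×XRD sweep + sequencing lane + mass-spec batch uses 38 of the 38 h and totals 135.
Nothing else within 38 h beats 135.

135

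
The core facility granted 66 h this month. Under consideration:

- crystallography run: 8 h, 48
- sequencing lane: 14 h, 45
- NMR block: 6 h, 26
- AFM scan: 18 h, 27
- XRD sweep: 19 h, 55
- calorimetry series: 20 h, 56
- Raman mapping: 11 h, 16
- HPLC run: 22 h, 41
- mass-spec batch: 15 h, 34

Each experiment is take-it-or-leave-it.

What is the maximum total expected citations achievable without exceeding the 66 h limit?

Taking the top-ratio experiments first gives crystallography run + sequencing lane + NMR block + XRD sweep + mass-spec batch for 208 (62 h).
Replace XRD sweep with calorimetry series: the trade gains 1 net, giving 209 at 63 h.

209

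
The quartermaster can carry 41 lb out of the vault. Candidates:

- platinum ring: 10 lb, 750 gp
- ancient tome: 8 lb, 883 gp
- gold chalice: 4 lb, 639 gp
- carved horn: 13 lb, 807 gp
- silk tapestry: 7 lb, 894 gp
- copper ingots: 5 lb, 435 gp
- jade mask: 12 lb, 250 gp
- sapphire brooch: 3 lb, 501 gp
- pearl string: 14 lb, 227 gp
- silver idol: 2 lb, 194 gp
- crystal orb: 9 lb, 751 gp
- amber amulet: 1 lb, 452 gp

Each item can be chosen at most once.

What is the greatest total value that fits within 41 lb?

Best packing: ancient tome + gold chalice + silk tapestry + copper ingots + sapphire brooch + silver idol + crystal orb + amber amulet — 39 lb, 4749 total.

4749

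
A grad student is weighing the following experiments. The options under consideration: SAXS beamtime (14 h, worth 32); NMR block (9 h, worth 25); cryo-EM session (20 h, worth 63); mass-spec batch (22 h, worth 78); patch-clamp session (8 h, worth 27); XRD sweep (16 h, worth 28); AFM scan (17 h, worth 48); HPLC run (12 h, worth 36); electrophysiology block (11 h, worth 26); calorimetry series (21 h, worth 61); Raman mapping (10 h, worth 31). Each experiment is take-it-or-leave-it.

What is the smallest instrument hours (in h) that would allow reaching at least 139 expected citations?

Minimise h subject to total expected citations ≥ 139.
cryo-EM session + mass-spec batch: 141 expected citations at 42 h.
No combination under 42 h hits 139.

42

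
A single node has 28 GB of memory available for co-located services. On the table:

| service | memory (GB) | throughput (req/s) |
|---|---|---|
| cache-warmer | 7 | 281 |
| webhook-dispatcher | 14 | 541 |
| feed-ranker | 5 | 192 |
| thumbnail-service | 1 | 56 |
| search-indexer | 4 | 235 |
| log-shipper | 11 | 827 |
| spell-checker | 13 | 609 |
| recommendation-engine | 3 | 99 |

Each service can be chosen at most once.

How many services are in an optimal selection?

3

Best achievable throughput is 1671.
For example search-indexer + log-shipper + spell-checker achieves it, using 28 GB.
Any selection reaching 1671 contains exactly 3 services.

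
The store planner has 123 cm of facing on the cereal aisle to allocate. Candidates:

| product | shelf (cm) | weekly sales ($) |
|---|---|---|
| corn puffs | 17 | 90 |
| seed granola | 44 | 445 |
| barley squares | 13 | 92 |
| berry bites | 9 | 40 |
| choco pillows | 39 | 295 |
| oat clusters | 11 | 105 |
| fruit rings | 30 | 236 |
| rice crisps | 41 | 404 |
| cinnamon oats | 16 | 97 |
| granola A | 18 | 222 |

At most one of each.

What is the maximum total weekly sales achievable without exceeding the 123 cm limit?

1216

Best packing: seed granola + berry bites + oat clusters + rice crisps + granola A — 123 cm, 1216 total.
Runner-up seed granola + oat clusters + rice crisps + granola A tops out at 1176.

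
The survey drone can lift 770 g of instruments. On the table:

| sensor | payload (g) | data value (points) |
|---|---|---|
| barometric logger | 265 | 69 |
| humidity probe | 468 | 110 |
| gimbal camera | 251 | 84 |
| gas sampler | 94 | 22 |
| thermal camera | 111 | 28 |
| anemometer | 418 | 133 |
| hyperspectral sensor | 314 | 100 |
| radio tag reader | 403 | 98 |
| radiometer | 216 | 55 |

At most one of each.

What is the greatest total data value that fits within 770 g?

239

Taking the top-ratio sensors first gives gimbal camera + gas sampler + thermal camera + hyperspectral sensor for 234 (770 g).
Dropping thermal camera and hyperspectral sensor frees 425 g; slotting in anemometer (418 g) lifts the total to 239 at 763 g.
The closest alternative, gimbal camera + gas sampler + thermal camera + hyperspectral sensor, reaches only 234.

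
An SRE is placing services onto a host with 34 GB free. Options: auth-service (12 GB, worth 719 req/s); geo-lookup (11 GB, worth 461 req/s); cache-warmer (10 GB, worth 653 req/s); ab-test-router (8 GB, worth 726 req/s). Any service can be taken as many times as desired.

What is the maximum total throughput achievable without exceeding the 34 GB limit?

2904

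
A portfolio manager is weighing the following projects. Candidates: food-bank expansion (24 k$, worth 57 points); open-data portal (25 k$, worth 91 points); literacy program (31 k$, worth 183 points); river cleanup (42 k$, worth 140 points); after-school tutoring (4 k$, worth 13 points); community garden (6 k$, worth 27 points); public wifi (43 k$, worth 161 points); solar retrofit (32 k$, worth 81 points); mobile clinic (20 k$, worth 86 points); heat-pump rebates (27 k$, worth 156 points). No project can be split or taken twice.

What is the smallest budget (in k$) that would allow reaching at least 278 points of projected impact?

Need the lightest bundle worth ≥ 278.
literacy program + after-school tutoring + mobile clinic: 282 projected impact at 55 k$.
Any bundle with less than 55 k$ falls short of 278.

55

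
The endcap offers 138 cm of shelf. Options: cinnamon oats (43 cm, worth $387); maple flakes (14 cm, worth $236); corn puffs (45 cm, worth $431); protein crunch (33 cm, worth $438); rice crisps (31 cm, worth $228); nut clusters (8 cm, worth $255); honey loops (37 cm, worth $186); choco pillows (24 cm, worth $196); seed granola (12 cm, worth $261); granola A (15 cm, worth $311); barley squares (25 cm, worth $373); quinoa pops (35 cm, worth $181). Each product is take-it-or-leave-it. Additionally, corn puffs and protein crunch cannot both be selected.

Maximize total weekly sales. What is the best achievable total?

2102

Ranking by ratio (weekly sales/cm): nut clusters 31.88, seed granola 21.75, granola A 20.73.
Greedy by ratio would take maple flakes + protein crunch + nut clusters + choco pillows + seed granola + granola A + barley squares: 131 cm used, total 2070.
Replace choco pillows with rice crisps: the trade gains 32 net, giving 2102 at 138 cm.
An exhaustive check of the 4096 subsets confirms 2102.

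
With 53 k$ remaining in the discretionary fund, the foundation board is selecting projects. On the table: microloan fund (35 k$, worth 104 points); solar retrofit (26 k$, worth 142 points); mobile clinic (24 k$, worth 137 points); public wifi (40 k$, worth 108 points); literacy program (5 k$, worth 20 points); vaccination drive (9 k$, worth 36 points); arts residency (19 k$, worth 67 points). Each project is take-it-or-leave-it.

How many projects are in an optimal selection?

The maximum projected impact within 53 k$ is 279.
solar retrofit + mobile clinic hits 279 at 50 k$.
All optima have 2 projects.

2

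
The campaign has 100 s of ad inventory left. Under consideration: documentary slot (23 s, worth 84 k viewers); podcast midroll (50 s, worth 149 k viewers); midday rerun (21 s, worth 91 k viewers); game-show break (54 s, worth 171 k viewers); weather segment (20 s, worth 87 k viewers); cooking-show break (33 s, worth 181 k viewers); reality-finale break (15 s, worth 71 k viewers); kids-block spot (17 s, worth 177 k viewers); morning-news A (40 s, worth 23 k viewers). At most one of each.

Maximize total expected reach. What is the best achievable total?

536

A density-first pass picks weather segment + cooking-show break + reality-finale break + kids-block spot — 516 at 85 s.
The 15 s tied up in reality-finale break is better spent on midday rerun — total rises to 536 (91 s).
That's the maximum — no swap from here does better than 536.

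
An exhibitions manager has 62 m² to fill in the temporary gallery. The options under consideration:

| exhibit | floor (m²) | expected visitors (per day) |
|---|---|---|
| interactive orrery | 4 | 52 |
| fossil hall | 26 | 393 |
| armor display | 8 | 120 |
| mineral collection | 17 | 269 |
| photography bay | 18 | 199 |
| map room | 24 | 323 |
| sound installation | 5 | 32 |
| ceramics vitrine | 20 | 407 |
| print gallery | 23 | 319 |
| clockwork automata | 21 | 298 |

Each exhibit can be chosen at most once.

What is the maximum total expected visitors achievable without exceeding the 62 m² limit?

1026

Density check — ceramics vitrine 20.35, mineral collection 15.82, fossil hall 15.12, armor display 15.00 are the best per m².
The ratio heuristic lands on interactive orrery + armor display + mineral collection + sound installation + ceramics vitrine (880) but leaves 8 m² idle.
Replace armor display and sound installation with clockwork automata: the trade gains 146 net, giving 1026 at 62 m².
Nothing else within 62 m² beats 1026.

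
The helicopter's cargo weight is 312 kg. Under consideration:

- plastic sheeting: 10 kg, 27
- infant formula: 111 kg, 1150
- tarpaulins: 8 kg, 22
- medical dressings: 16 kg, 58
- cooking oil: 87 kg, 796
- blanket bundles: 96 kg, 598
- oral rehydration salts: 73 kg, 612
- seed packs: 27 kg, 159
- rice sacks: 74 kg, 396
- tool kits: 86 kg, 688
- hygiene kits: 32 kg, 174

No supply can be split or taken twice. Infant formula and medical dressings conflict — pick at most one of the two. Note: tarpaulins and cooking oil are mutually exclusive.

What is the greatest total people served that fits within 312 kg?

Taking infant formula + cooking oil + seed packs + tool kits: 311 kg used, 2793 in people served.

2793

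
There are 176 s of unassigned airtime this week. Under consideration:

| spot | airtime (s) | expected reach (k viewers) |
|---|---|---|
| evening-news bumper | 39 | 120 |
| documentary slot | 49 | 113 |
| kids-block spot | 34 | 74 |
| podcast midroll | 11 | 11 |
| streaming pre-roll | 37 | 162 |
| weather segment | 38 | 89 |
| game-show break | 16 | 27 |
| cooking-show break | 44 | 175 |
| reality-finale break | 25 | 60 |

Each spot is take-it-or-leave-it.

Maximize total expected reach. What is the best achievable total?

573

Taking the top-ratio spots first gives evening-news bumper + podcast midroll + streaming pre-roll + game-show break + cooking-show break + reality-finale break for 555 (172 s).
Dropping podcast midroll and reality-finale break frees 36 s; slotting in weather segment (38 s) lifts the total to 573 at 174 s.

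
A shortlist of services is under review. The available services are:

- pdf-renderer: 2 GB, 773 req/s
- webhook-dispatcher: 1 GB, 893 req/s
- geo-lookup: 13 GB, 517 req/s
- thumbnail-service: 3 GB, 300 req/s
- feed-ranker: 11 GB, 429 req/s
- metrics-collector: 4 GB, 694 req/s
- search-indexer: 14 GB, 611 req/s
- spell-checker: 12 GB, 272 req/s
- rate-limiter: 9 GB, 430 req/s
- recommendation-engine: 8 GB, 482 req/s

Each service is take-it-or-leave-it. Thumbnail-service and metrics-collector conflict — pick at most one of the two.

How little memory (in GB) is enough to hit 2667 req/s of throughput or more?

15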